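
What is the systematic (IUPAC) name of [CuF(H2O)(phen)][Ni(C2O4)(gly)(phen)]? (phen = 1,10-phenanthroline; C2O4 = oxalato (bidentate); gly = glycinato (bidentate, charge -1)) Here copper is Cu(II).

aquafluoro(1,10-phenanthroline)copper(II) (glycinato)oxalato(1,10-phenanthroline)nickelate(II)

Cu is given as +2; the cation's ligand charges sum to -1, so the complex cation is 1+.
A 1:1 salt means the anion carries the equal and opposite charge, 1−.
Anion: ligand charges sum to -3; for the ion to be 1−, Ni = +2.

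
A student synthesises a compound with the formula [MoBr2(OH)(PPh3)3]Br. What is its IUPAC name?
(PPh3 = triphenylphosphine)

dibromohydroxotris(triphenylphosphine)molybdenum(IV) bromide

The 1 bromide counter-ion carries a total charge of -1, so each complex ion is 1+.
Ligand charges: 2×bromo (-1 each), 1×hydroxo (-1 each), 3×triphenylphosphine (neutral); total -3. So Mo + (-3) = 1+, giving Mo = +4.
Ligands are named alphabetically: bromo before hydroxo before triphenylphosphine.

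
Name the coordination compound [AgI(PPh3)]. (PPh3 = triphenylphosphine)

There is no counter-ion, so the complex is neutral overall.
Ligand charges: 1×triphenylphosphine (neutral), 1×iodo (-1 each); total -1. So Ag + (-1) = 0, giving Ag = +1.
Ligands are named alphabetically: iodo before triphenylphosphine.

iodo(triphenylphosphine)silver(I)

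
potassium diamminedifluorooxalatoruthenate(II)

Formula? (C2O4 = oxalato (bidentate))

K2[Ru(C2O4)F2(NH3)2]

Ligands: 1 oxalato (C2O4, -2), 2 fluoro (F, -1), 2 ammine (NH3, neutral). Ligand charge sum = -4.
Charge balance with potassium (+1) requires 1 complex ion per 2 potassium.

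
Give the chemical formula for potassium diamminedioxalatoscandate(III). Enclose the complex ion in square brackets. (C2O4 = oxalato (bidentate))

K[Sc(C2O4)2(NH3)2]

Ligands: 2 ammine (NH3, neutral), 2 oxalato (C2O4, -2). Ligand charge sum = -4.
Charge balance with potassium (+1) requires 1 complex ion per 1 potassium.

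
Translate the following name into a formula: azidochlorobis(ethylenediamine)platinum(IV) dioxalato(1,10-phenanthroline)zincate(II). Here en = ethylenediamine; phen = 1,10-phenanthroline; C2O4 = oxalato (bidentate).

Cation [Pt…]: ligand charges -2, Pt(IV) ⇒ ion charge 2+.
Anion [Zn…]: ligand charges -4, Zn(II) ⇒ ion charge 2−.

[PtCl(en)2(N3)][Zn(C2O4)2(phen)]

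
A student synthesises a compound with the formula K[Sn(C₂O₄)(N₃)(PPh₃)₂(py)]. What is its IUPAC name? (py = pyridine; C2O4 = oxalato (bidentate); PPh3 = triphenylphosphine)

The 1 potassium counter-ion carries a total charge of +1, so each complex ion is 1−.
Ligand charges: 1×pyridine (neutral), 1×oxalato (-2 each), 1×azido (-1 each), 2×triphenylphosphine (neutral); total -3. So Sn + (-3) = 1−, giving Sn = +2.
Ligands are named alphabetically: azido before oxalato before pyridine before triphenylphosphine.
The complex ion is anionic, so tin takes the -ate form stannate(II).

potassium azidooxalato(pyridine)bis(triphenylphosphine)stannate(II)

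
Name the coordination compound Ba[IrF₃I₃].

barium trifluorotriiodoiridate(IV)

The 1 barium counter-ion carries a total charge of +2, so each complex ion is 2−.
Ligand charges: 3×iodo (-1 each), 3×fluoro (-1 each); total -6. So Ir + (-6) = 2−, giving Ir = +4.
The complex ion is anionic, so iridium takes the -ate form iridate(IV).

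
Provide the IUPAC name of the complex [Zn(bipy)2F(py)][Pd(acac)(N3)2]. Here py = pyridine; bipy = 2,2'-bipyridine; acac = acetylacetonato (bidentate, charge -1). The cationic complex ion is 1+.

bis(2,2'-bipyridine)fluoro(pyridine)zinc(II) (acetylacetonato)diazidopalladate(II)

Both ions are complex: the cation is named first with the plain metal name, the anion second with the -ate form; each ion's ligands are alphabetised independently.
The complex cation is given as 1+; its ligand charges sum to -1, so Zn = +2.
A 1:1 salt means the anion carries the equal and opposite charge, 1−.
Anion: ligand charges sum to -3; for the ion to be 1−, Pd = +2.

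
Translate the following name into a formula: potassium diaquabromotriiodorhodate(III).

Ligands: 1 bromo (Br, -1), 2 aqua (H2O, neutral), 3 iodo (I, -1). Ligand charge sum = -4.
Charge balance with potassium (+1) requires 1 complex ion per 1 potassium.

K[RhBr(H2O)2I3]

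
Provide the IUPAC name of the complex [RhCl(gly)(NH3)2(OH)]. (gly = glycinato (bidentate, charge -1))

There is no counter-ion, so the complex is neutral overall.
Ligand charges: 2×ammine (neutral), 1×chloro (-1 each), 1×glycinato (-1 each), 1×hydroxo (-1 each); total -3. So Rh + (-3) = 0, giving Rh = +3.
Ligands are named alphabetically: ammine before chloro before glycinato before hydroxo.

diamminechloro(glycinato)hydroxorhodium(III)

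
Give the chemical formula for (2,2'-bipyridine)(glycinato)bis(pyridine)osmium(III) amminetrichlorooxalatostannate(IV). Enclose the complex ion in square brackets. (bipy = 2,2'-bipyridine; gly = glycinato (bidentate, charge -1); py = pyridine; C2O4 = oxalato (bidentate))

Cation [Os…]: ligand charges -1, Os(III) ⇒ ion charge 2+.
Anion [Sn…]: ligand charges -5, Sn(IV) ⇒ ion charge 1−.
One 2+ cation requires 2 of the 1− anion.

[Os(bipy)(gly)(py)2][Sn(C2O4)Cl3(NH3)]2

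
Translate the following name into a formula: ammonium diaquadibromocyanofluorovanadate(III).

Ligands: 1 cyano (CN, -1), 1 fluoro (F, -1), 2 bromo (Br, -1), 2 aqua (H2O, neutral). Ligand charge sum = -4.
Charge balance with ammonium (+1) requires 1 complex ion per 1 ammonium.

NH4[VBr2(CN)F(H2O)2]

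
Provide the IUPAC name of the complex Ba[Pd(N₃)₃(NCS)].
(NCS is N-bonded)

barium triazidoisothiocyanatopalladate(II)

The 1 barium counter-ion carries a total charge of +2, so each complex ion is 2−.
Ligand charges: 3×azido (-1 each), 1×isothiocyanato (-1 each); total -4. So Pd + (-4) = 2−, giving Pd = +2.
Ligands are named alphabetically: azido before isothiocyanato.
The complex ion is anionic, so palladium takes the -ate form palladate(II).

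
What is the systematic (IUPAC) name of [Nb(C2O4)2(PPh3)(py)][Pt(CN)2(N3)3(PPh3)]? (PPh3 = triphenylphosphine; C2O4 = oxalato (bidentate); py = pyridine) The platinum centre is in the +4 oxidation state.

dioxalato(pyridine)(triphenylphosphine)niobium(V) triazidodicyano(triphenylphosphine)platinate(IV)

Both ions are complex: the cation is named first with the plain metal name, the anion second with the -ate form; each ion's ligands are alphabetised independently.
Pt is given as +4; the anion's ligand charges sum to -5, so the complex anion is 1−.
A 1:1 salt means the cation carries the equal and opposite charge, 1+.
Cation: ligand charges sum to -4; for the ion to be 1+, Nb = +5.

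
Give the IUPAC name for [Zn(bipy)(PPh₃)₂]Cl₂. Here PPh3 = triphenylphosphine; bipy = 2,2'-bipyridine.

(2,2'-bipyridine)bis(triphenylphosphine)zinc(II) chloride

The 2 chloride counter-ions carry a total charge of -2, so each complex ion is 2+.
Ligand charges: 2×triphenylphosphine (neutral), 1×2,2'-bipyridine (neutral); total 0. So Zn + (0) = 2+, giving Zn = +2.
Ligands are named alphabetically: bipyridine before triphenylphosphine.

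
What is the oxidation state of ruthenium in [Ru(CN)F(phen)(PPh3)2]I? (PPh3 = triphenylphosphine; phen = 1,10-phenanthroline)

+3

1 iodide outside the brackets (-1 each) → the complex ion is 1+.
Ligand charges: 2×PPh3 neutral; 1×F = -1; 1×phen neutral; 1×CN = -1; sum -2.
Ru + (-2) = 1+ ⇒ Ru is +3.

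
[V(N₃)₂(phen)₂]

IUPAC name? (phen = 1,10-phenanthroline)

diazidobis(1,10-phenanthroline)vanadium(II)

There is no counter-ion, so the complex is neutral overall.
Ligand charges: 2×azido (-1 each), 2×1,10-phenanthroline (neutral); total -2. So V + (-2) = 0, giving V = +2.
Ligands are named alphabetically: azido before phenanthroline.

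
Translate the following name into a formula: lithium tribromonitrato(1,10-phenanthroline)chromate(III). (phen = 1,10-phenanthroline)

Ligands: 1 1,10-phenanthroline (phen, neutral), 3 bromo (Br, -1), 1 nitrato (NO3, -1). Ligand charge sum = -4.
With Cr in oxidation state +3, the complex ion is [Cr...]^1−.
Charge balance with lithium (+1) requires 1 complex ion per 1 lithium.

Li[CrBr3(NO3)(phen)]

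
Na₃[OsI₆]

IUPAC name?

sodium hexaiodoosmate(III)

The 3 sodium counter-ions carry a total charge of +3, so each complex ion is 3−.
Ligand charges: 6×iodo (-1 each); total -6. So Os + (-6) = 3−, giving Os = +3.
The complex ion is anionic, so osmium takes the -ate form osmate(III).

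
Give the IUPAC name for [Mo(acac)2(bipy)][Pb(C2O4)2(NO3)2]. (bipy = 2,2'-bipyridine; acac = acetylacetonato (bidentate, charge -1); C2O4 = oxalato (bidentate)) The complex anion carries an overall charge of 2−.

Both ions are complex: the cation is named first with the plain metal name, the anion second with the -ate form; each ion's ligands are alphabetised independently.
The complex anion is given as 2−; its ligand charges sum to -6, so Pb = +4.
A 1:1 salt means the cation carries the equal and opposite charge, 2+.
Cation: ligand charges sum to -2; for the ion to be 2+, Mo = +4.

bis(acetylacetonato)(2,2'-bipyridine)molybdenum(IV) dinitratodioxalatoplumbate(IV)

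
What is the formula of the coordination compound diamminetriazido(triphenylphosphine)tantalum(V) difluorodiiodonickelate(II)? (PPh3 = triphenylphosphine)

[Ta(N3)3(NH3)2(PPh3)][NiF2I2]

Cation [Ta…]: ligand charges -3, Ta(V) ⇒ ion charge 2+.
Anion [Ni…]: ligand charges -4, Ni(II) ⇒ ion charge 2−.
One 2+ cation balances one 2− anion.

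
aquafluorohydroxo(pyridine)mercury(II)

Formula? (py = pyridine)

Ligands: 1 pyridine (py, neutral), 1 fluoro (F, -1), 1 hydroxo (OH, -1), 1 aqua (H2O, neutral). Ligand charge sum = -2.
With Hg in oxidation state +2, the complex ion is [Hg...].

[HgF(H2O)(OH)(py)]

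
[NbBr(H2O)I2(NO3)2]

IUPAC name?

There is no counter-ion, so the complex is neutral overall.
Ligand charges: 2×iodo (-1 each), 1×aqua (neutral), 1×bromo (-1 each), 2×nitrato (-1 each); total -5. So Nb + (-5) = 0, giving Nb = +5.
Ligands are named alphabetically: aqua before bromo before iodo before nitrato.

aquabromodiiododinitratoniobium(V)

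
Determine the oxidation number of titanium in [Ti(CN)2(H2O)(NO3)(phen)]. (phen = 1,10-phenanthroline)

+3

No counter-ion: the bracketed complex is neutral.
Ligand charges: 1×H2O neutral; 1×NO3 = -1; 2×CN = -2; 1×phen neutral; sum -3.
Ti + (-3) = 0 ⇒ Ti is +3.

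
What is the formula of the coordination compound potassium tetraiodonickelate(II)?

Ligands: 4 iodo (I, -1). Ligand charge sum = -4.
Charge balance with potassium (+1) requires 1 complex ion per 2 potassium.

K2[NiI4]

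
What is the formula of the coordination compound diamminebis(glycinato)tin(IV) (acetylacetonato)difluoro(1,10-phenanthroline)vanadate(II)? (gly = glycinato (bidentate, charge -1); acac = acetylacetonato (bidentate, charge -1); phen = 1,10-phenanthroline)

[Sn(gly)2(NH3)2][V(acac)F2(phen)]2

Cation [Sn…]: ligand charges -2, Sn(IV) ⇒ ion charge 2+.
Anion [V…]: ligand charges -3, V(II) ⇒ ion charge 1−.
One 2+ cation requires 2 of the 1− anion.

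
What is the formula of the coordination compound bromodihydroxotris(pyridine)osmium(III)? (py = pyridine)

[OsBr(OH)2(py)3]

Ligands: 1 bromo (Br, -1), 2 hydroxo (OH, -1), 3 pyridine (py, neutral). Ligand charge sum = -3.
With Os in oxidation state +3, the complex ion is [Os...].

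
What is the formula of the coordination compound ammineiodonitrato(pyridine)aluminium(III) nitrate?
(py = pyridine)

[AlI(NH3)(NO3)(py)]NO3

Ligands: 1 ammine (NH3, neutral), 1 nitrato (NO3, -1), 1 iodo (I, -1), 1 pyridine (py, neutral). Ligand charge sum = -2.
With Al in oxidation state +3, the complex ion is [Al...]^1+.
Charge balance with nitrate (-1) requires 1 complex ion per 1 nitrate.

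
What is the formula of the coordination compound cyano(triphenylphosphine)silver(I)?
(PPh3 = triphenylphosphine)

[Ag(CN)(PPh3)]

Ligands: 1 triphenylphosphine (PPh3, neutral), 1 cyano (CN, -1). Ligand charge sum = -1.
With Ag in oxidation state +1, the complex ion is [Ag...].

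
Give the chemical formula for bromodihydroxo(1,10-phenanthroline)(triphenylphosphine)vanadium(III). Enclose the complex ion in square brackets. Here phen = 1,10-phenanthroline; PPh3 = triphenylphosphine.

Ligands: 1 1,10-phenanthroline (phen, neutral), 1 triphenylphosphine (PPh3, neutral), 1 bromo (Br, -1), 2 hydroxo (OH, -1). Ligand charge sum = -3.
With V in oxidation state +3, the complex ion is [V...].

[VBr(OH)2(phen)(PPh3)]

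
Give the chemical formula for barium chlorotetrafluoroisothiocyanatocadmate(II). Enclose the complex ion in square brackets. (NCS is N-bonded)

Ba2[CdClF4(NCS)]

Ligands: 4 fluoro (F, -1), 1 chloro (Cl, -1), 1 isothiocyanato (NCS, -1). Ligand charge sum = -6.
Charge balance with barium (+2) requires 1 complex ion per 2 barium.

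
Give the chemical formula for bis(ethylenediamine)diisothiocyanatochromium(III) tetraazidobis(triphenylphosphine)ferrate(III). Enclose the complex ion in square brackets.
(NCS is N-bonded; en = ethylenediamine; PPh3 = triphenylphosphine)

Cation [Cr…]: ligand charges -2, Cr(III) ⇒ ion charge 1+.
Anion [Fe…]: ligand charges -4, Fe(III) ⇒ ion charge 1−.
One 1+ cation balances one 1− anion.

[Cr(en)2(NCS)2][Fe(N3)4(PPh3)2]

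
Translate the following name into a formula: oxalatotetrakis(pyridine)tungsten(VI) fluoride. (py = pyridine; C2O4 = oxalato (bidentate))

[W(C2O4)(py)4]F4

Ligands: 4 pyridine (py, neutral), 1 oxalato (C2O4, -2). Ligand charge sum = -2.
With W in oxidation state +6, the complex ion is [W...]^4+.
Charge balance with fluoride (-1) requires 1 complex ion per 4 fluoride.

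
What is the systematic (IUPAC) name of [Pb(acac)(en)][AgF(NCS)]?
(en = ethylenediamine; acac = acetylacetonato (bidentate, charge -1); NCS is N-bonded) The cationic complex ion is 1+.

(acetylacetonato)(ethylenediamine)lead(II) fluoroisothiocyanatoargentate(I)

Both ions are complex: the cation is named first with the plain metal name, the anion second with the -ate form; each ion's ligands are alphabetised independently.
The complex cation is given as 1+; its ligand charges sum to -1, so Pb = +2.
A 1:1 salt means the anion carries the equal and opposite charge, 1−.
Anion: ligand charges sum to -2; for the ion to be 1−, Ag = +1.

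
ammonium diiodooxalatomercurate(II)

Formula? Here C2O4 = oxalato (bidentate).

Ligands: 2 iodo (I, -1), 1 oxalato (C2O4, -2). Ligand charge sum = -4.
With Hg in oxidation state +2, the complex ion is [Hg...]^2−.
Charge balance with ammonium (+1) requires 1 complex ion per 2 ammonium.

(NH4)2[Hg(C2O4)I2]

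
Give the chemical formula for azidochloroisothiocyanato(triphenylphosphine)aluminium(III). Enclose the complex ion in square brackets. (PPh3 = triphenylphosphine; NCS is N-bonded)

[AlCl(N3)(NCS)(PPh3)]

Ligands: 1 azido (N3, -1), 1 triphenylphosphine (PPh3, neutral), 1 isothiocyanato (NCS, -1), 1 chloro (Cl, -1). Ligand charge sum = -3.
With Al in oxidation state +3, the complex ion is [Al...].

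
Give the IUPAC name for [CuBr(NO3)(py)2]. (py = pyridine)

There is no counter-ion, so the complex is neutral overall.
Ligand charges: 1×nitrato (-1 each), 2×pyridine (neutral), 1×bromo (-1 each); total -2. So Cu + (-2) = 0, giving Cu = +2.
Ligands are named alphabetically: bromo before nitrato before pyridine.

bromonitratobis(pyridine)copper(II)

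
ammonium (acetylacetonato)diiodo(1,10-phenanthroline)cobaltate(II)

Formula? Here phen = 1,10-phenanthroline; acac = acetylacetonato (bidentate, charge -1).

Ligands: 2 iodo (I, -1), 1 1,10-phenanthroline (phen, neutral), 1 acetylacetonato (acac, -1). Ligand charge sum = -3.
With Co in oxidation state +2, the complex ion is [Co...]^1−.
Charge balance with ammonium (+1) requires 1 complex ion per 1 ammonium.

NH4[Co(acac)I2(phen)]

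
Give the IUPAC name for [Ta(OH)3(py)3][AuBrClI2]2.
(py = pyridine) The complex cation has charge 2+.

trihydroxotris(pyridine)tantalum(V) bromochlorodiiodoaurate(III)

Both ions are complex: the cation is named first with the plain metal name, the anion second with the -ate form; each ion's ligands are alphabetised independently.
The complex cation is given as 2+; its ligand charges sum to -3, so Ta = +5.
With 2 anions per cation, each anion must be 2/2 = 1−.
Anion: ligand charges sum to -4; for the ion to be 1−, Au = +3.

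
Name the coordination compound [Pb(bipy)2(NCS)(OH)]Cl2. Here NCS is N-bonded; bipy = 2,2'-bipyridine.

bis(2,2'-bipyridine)hydroxoisothiocyanatolead(IV) chloride

The 2 chloride counter-ions carry a total charge of -2, so each complex ion is 2+.
Ligand charges: 1×isothiocyanato (-1 each), 1×hydroxo (-1 each), 2×2,2'-bipyridine (neutral); total -2. So Pb + (-2) = 2+, giving Pb = +4.
Ligands are named alphabetically: bipyridine before hydroxo before isothiocyanato.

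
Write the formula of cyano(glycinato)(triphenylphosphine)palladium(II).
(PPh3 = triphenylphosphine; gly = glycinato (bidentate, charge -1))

[Pd(CN)(gly)(PPh3)]

Ligands: 1 cyano (CN, -1), 1 triphenylphosphine (PPh3, neutral), 1 glycinato (gly, -1). Ligand charge sum = -2.
With Pd in oxidation state +2, the complex ion is [Pd...].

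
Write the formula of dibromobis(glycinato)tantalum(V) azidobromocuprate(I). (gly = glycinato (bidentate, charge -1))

Cation [Ta…]: ligand charges -4, Ta(V) ⇒ ion charge 1+.
Anion [Cu…]: ligand charges -2, Cu(I) ⇒ ion charge 1−.

[TaBr2(gly)2][CuBr(N3)]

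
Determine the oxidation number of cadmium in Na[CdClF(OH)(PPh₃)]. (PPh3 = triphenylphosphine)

1 sodium outside the brackets (+1 each) → the complex ion is 1−.
Ligand charges: 1×F = -1; 1×OH = -1; 1×Cl = -1; 1×PPh3 neutral; sum -3.
Cd + (-3) = 1− ⇒ Cd is +2.

+2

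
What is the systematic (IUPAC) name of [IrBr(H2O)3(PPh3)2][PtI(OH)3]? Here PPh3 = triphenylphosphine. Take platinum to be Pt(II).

Pt is given as +2; the anion's ligand charges sum to -4, so the complex anion is 2−.
A 1:1 salt means the cation carries the equal and opposite charge, 2+.
Cation: ligand charges sum to -1; for the ion to be 2+, Ir = +3.

triaquabromobis(triphenylphosphine)iridium(III) trihydroxoiodoplatinate(II)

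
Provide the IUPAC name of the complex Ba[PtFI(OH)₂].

The 1 barium counter-ion carries a total charge of +2, so each complex ion is 2−.
Ligand charges: 2×hydroxo (-1 each), 1×iodo (-1 each), 1×fluoro (-1 each); total -4. So Pt + (-4) = 2−, giving Pt = +2.
Ligands are named alphabetically: fluoro before hydroxo before iodo.
The complex ion is anionic, so platinum takes the -ate form platinate(II).

barium fluorodihydroxoiodoplatinate(II)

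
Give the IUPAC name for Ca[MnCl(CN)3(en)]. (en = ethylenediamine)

calcium chlorotricyano(ethylenediamine)manganate(II)

The 1 calcium counter-ion carries a total charge of +2, so each complex ion is 2−.
Ligand charges: 1×chloro (-1 each), 3×cyano (-1 each), 1×ethylenediamine (neutral); total -4. So Mn + (-4) = 2−, giving Mn = +2.
Ligands are named alphabetically: chloro before cyano before ethylenediamine.
The complex ion is anionic, so manganese takes the -ate form manganate(II).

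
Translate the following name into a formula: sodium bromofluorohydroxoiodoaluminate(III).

Ligands: 1 iodo (I, -1), 1 bromo (Br, -1), 1 fluoro (F, -1), 1 hydroxo (OH, -1). Ligand charge sum = -4.
Charge balance with sodium (+1) requires 1 complex ion per 1 sodium.

Na[AlBrFI(OH)]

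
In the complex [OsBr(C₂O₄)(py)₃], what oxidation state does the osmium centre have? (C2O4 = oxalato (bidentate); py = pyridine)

No counter-ion: the bracketed complex is neutral.
Ligand charges: 1×C2O4 = -2; 1×Br = -1; 3×py neutral; sum -3.
Os + (-3) = 0 ⇒ Os is +3.

+3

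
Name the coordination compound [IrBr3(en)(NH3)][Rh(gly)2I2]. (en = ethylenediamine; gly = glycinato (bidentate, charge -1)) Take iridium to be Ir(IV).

Both ions are complex: the cation is named first with the plain metal name, the anion second with the -ate form; each ion's ligands are alphabetised independently.
Ir is given as +4; the cation's ligand charges sum to -3, so the complex cation is 1+.
A 1:1 salt means the anion carries the equal and opposite charge, 1−.
Anion: ligand charges sum to -4; for the ion to be 1−, Rh = +3.

amminetribromo(ethylenediamine)iridium(IV) bis(glycinato)diiodorhodate(III)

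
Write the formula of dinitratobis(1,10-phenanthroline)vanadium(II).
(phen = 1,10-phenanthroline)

Ligands: 2 nitrato (NO3, -1), 2 1,10-phenanthroline (phen, neutral). Ligand charge sum = -2.
With V in oxidation state +2, the complex ion is [V...].

[V(NO3)2(phen)2]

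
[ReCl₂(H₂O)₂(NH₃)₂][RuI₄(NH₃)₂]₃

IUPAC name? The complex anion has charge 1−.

Both ions are complex: the cation is named first with the plain metal name, the anion second with the -ate form; each ion's ligands are alphabetised independently.
The complex anion is given as 1−; its ligand charges sum to -4, so Ru = +3.
With 3 anions per cation, the cation must be 3×1 = 3+.
Cation: ligand charges sum to -2; for the ion to be 3+, Re = +5.

diamminediaquadichlororhenium(V) diamminetetraiodoruthenate(III)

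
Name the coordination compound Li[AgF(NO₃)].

lithium fluoronitratoargentate(I)

The 1 lithium counter-ion carries a total charge of +1, so each complex ion is 1−.
Ligand charges: 1×fluoro (-1 each), 1×nitrato (-1 each); total -2. So Ag + (-2) = 1−, giving Ag = +1.
The complex ion is anionic, so silver takes the -ate form argentate(I).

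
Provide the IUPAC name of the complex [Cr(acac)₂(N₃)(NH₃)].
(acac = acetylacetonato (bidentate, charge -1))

bis(acetylacetonato)ammineazidochromium(III)

There is no counter-ion, so the complex is neutral overall.
Ligand charges: 1×ammine (neutral), 2×acetylacetonato (-1 each), 1×azido (-1 each); total -3. So Cr + (-3) = 0, giving Cr = +3.
Ligands are named alphabetically: acetylacetonato before ammine before azido.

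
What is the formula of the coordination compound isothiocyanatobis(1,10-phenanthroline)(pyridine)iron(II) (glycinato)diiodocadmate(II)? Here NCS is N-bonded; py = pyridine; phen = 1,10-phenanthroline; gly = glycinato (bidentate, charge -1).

Cation [Fe…]: ligand charges -1, Fe(II) ⇒ ion charge 1+.
Anion [Cd…]: ligand charges -3, Cd(II) ⇒ ion charge 1−.
One 1+ cation balances one 1− anion.

[Fe(NCS)(phen)2(py)][Cd(gly)I2]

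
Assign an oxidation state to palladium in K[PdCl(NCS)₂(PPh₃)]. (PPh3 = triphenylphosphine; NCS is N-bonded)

1 potassium outside the brackets (+1 each) → the complex ion is 1−.
Ligand charges: 1×PPh3 neutral; 1×Cl = -1; 2×NCS = -2; sum -3.
Pd + (-3) = 1− ⇒ Pd is +2.

+2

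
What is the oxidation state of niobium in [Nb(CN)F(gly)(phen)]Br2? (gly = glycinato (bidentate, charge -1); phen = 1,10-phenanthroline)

+5

2 bromide outside the brackets (-1 each) → the complex ion is 2+.
Ligand charges: 1×gly = -1; 1×phen neutral; 1×F = -1; 1×CN = -1; sum -3.
Nb + (-3) = 2+ ⇒ Nb is +5.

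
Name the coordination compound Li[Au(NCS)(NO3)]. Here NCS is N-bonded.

lithium isothiocyanatonitratoaurate(I)

The 1 lithium counter-ion carries a total charge of +1, so each complex ion is 1−.
Ligand charges: 1×isothiocyanato (-1 each), 1×nitrato (-1 each); total -2. So Au + (-2) = 1−, giving Au = +1.
The complex ion is anionic, so gold takes the -ate form aurate(I).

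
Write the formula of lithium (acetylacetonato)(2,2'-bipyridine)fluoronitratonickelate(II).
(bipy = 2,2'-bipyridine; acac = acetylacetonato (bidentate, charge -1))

Li[Ni(acac)(bipy)F(NO3)]

Ligands: 1 fluoro (F, -1), 1 2,2'-bipyridine (bipy, neutral), 1 nitrato (NO3, -1), 1 acetylacetonato (acac, -1). Ligand charge sum = -3.
With Ni in oxidation state +2, the complex ion is [Ni...]^1−.
Charge balance with lithium (+1) requires 1 complex ion per 1 lithium.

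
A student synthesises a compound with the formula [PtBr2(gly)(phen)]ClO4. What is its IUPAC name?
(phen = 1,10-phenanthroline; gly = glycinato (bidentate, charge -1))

dibromo(glycinato)(1,10-phenanthroline)platinum(IV) perchlorate

The 1 perchlorate counter-ion carries a total charge of -1, so each complex ion is 1+.
Ligand charges: 1×1,10-phenanthroline (neutral), 1×glycinato (-1 each), 2×bromo (-1 each); total -3. So Pt + (-3) = 1+, giving Pt = +4.
Ligands are named alphabetically: bromo before glycinato before phenanthroline.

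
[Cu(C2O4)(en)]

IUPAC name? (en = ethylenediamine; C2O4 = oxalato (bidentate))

(ethylenediamine)oxalatocopper(II)

There is no counter-ion, so the complex is neutral overall.
Ligand charges: 1×ethylenediamine (neutral), 1×oxalato (-2 each); total -2. So Cu + (-2) = 0, giving Cu = +2.
Ligands are named alphabetically: ethylenediamine before oxalato.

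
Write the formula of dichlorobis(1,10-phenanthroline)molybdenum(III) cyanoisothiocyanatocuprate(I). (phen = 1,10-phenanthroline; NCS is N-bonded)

[MoCl2(phen)2][Cu(CN)(NCS)]

Cation [Mo…]: ligand charges -2, Mo(III) ⇒ ion charge 1+.
Anion [Cu…]: ligand charges -2, Cu(I) ⇒ ion charge 1−.
One 1+ cation balances one 1− anion.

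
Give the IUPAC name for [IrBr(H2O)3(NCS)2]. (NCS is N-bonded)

There is no counter-ion, so the complex is neutral overall.
Ligand charges: 3×aqua (neutral), 2×isothiocyanato (-1 each), 1×bromo (-1 each); total -3. So Ir + (-3) = 0, giving Ir = +3.
Ligands are named alphabetically: aqua before bromo before isothiocyanato.

triaquabromodiisothiocyanatoiridium(III)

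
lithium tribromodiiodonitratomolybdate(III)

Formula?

Ligands: 1 nitrato (NO3, -1), 3 bromo (Br, -1), 2 iodo (I, -1). Ligand charge sum = -6.
With Mo in oxidation state +3, the complex ion is [Mo...]^3−.
Charge balance with lithium (+1) requires 1 complex ion per 3 lithium.

Li3[MoBr3I2(NO3)]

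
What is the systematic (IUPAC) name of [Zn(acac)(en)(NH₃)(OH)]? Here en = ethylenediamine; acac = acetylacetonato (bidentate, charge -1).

(acetylacetonato)ammine(ethylenediamine)hydroxozinc(II)

There is no counter-ion, so the complex is neutral overall.
Ligand charges: 1×ethylenediamine (neutral), 1×ammine (neutral), 1×acetylacetonato (-1 each), 1×hydroxo (-1 each); total -2. So Zn + (-2) = 0, giving Zn = +2.
Ligands are named alphabetically: acetylacetonato before ammine before ethylenediamine before hydroxo.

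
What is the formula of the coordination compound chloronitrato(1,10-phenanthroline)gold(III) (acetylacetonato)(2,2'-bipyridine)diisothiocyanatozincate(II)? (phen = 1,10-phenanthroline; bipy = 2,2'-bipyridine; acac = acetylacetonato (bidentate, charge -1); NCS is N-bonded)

Cation [Au…]: ligand charges -2, Au(III) ⇒ ion charge 1+.
Anion [Zn…]: ligand charges -3, Zn(II) ⇒ ion charge 1−.
One 1+ cation balances one 1− anion.

[AuCl(NO3)(phen)][Zn(acac)(bipy)(NCS)2]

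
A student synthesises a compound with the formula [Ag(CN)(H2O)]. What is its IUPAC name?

There is no counter-ion, so the complex is neutral overall.
Ligand charges: 1×cyano (-1 each), 1×aqua (neutral); total -1. So Ag + (-1) = 0, giving Ag = +1.
Ligands are named alphabetically: aqua before cyano.

aquacyanosilver(I)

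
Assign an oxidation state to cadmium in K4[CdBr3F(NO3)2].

4 potassium outside the brackets (+1 each) → the complex ion is 4−.
Ligand charges: 3×Br = -3; 1×F = -1; 2×NO3 = -2; sum -6.
Cd + (-6) = 4− ⇒ Cd is +2.

+2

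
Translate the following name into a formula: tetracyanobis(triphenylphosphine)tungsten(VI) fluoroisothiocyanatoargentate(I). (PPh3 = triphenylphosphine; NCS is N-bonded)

Cation [W…]: ligand charges -4, W(VI) ⇒ ion charge 2+.
Anion [Ag…]: ligand charges -2, Ag(I) ⇒ ion charge 1−.
One 2+ cation requires 2 of the 1− anion.

[W(CN)4(PPh3)2][AgF(NCS)]2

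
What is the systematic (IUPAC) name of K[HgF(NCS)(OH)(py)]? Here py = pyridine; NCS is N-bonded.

potassium fluorohydroxoisothiocyanato(pyridine)mercurate(II)

The 1 potassium counter-ion carries a total charge of +1, so each complex ion is 1−.
Ligand charges: 1×hydroxo (-1 each), 1×pyridine (neutral), 1×fluoro (-1 each), 1×isothiocyanato (-1 each); total -3. So Hg + (-3) = 1−, giving Hg = +2.
Ligands are named alphabetically: fluoro before hydroxo before isothiocyanato before pyridine.
The complex ion is anionic, so mercury takes the -ate form mercurate(II).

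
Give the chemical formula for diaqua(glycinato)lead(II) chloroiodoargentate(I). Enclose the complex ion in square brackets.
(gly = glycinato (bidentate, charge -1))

Cation [Pb…]: ligand charges -1, Pb(II) ⇒ ion charge 1+.
Anion [Ag…]: ligand charges -2, Ag(I) ⇒ ion charge 1−.

[Pb(gly)(H2O)2][AgClI]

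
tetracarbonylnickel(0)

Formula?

Ligands: 4 carbonyl (CO, neutral). Ligand charge sum = 0.
With Ni in oxidation state 0, the complex ion is [Ni...].

[Ni(CO)4]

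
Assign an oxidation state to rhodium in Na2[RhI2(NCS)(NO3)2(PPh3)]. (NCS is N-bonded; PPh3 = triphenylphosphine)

2 sodium outside the brackets (+1 each) → the complex ion is 2−.
Ligand charges: 1×NCS = -1; 1×PPh3 neutral; 2×I = -2; 2×NO3 = -2; sum -5.
Rh + (-5) = 2− ⇒ Rh is +3.

+3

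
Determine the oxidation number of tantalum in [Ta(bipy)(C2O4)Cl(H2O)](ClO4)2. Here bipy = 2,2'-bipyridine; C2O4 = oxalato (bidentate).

2 perchlorate outside the brackets (-1 each) → the complex ion is 2+.
Ligand charges: 1×bipy neutral; 1×C2O4 = -2; 1×H2O neutral; 1×Cl = -1; sum -3.
Ta + (-3) = 2+ ⇒ Ta is +5.

+5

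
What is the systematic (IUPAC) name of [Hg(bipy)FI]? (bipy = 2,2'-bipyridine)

(2,2'-bipyridine)fluoroiodomercury(II)

There is no counter-ion, so the complex is neutral overall.
Ligand charges: 1×iodo (-1 each), 1×2,2'-bipyridine (neutral), 1×fluoro (-1 each); total -2. So Hg + (-2) = 0, giving Hg = +2.
Ligands are named alphabetically: bipyridine before fluoro before iodo.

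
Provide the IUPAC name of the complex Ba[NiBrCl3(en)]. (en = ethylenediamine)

barium bromotrichloro(ethylenediamine)nickelate(II)

The 1 barium counter-ion carries a total charge of +2, so each complex ion is 2−.
Ligand charges: 3×chloro (-1 each), 1×bromo (-1 each), 1×ethylenediamine (neutral); total -4. So Ni + (-4) = 2−, giving Ni = +2.
Ligands are named alphabetically: bromo before chloro before ethylenediamine.
The complex ion is anionic, so nickel takes the -ate form nickelate(II).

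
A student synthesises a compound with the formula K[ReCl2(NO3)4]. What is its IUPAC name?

potassium dichlorotetranitratorhenate(V)

The 1 potassium counter-ion carries a total charge of +1, so each complex ion is 1−.
Ligand charges: 2×chloro (-1 each), 4×nitrato (-1 each); total -6. So Re + (-6) = 1−, giving Re = +5.
Ligands are named alphabetically: chloro before nitrato.
The complex ion is anionic, so rhenium takes the -ate form rhenate(V).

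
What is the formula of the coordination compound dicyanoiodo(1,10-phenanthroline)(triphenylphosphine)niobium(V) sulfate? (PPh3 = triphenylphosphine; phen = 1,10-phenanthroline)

[Nb(CN)2I(phen)(PPh3)]SO4

Ligands: 1 iodo (I, -1), 1 triphenylphosphine (PPh3, neutral), 1 1,10-phenanthroline (phen, neutral), 2 cyano (CN, -1). Ligand charge sum = -3.
With Nb in oxidation state +5, the complex ion is [Nb...]^2+.
Charge balance with sulfate (-2) requires 1 complex ion per 1 sulfate.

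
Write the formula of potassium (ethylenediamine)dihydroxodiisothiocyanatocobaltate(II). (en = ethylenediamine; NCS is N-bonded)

K2[Co(en)(NCS)2(OH)2]

Ligands: 1 ethylenediamine (en, neutral), 2 hydroxo (OH, -1), 2 isothiocyanato (NCS, -1). Ligand charge sum = -4.
With Co in oxidation state +2, the complex ion is [Co...]^2−.
Charge balance with potassium (+1) requires 1 complex ion per 2 potassium.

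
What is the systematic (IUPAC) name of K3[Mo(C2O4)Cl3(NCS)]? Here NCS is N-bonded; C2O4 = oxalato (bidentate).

potassium trichloroisothiocyanatooxalatomolybdate(III)

The 3 potassium counter-ions carry a total charge of +3, so each complex ion is 3−.
Ligand charges: 1×isothiocyanato (-1 each), 3×chloro (-1 each), 1×oxalato (-2 each); total -6. So Mo + (-6) = 3−, giving Mo = +3.
The complex ion is anionic, so molybdenum takes the -ate form molybdate(III).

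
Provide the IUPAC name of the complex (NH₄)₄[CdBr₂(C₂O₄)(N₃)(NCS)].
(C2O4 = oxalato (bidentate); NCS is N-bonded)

The 4 ammonium counter-ions carry a total charge of +4, so each complex ion is 4−.
Ligand charges: 1×oxalato (-2 each), 1×isothiocyanato (-1 each), 2×bromo (-1 each), 1×azido (-1 each); total -6. So Cd + (-6) = 4−, giving Cd = +2.
Ligands are named alphabetically: azido before bromo before isothiocyanato before oxalato.
The complex ion is anionic, so cadmium takes the -ate form cadmate(II).

ammonium azidodibromoisothiocyanatooxalatocadmate(II)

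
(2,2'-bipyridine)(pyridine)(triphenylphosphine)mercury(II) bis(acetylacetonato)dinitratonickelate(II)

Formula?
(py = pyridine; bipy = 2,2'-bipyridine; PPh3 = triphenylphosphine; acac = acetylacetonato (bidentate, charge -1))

Cation [Hg…]: ligand charges 0, Hg(II) ⇒ ion charge 2+.
Anion [Ni…]: ligand charges -4, Ni(II) ⇒ ion charge 2−.
One 2+ cation balances one 2− anion.

[Hg(bipy)(PPh3)(py)][Ni(acac)2(NO3)2]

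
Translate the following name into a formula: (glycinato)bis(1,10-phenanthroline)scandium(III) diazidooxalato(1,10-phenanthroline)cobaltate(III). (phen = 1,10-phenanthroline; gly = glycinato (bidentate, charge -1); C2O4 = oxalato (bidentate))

Cation [Sc…]: ligand charges -1, Sc(III) ⇒ ion charge 2+.
Anion [Co…]: ligand charges -4, Co(III) ⇒ ion charge 1−.
One 2+ cation requires 2 of the 1− anion.

[Sc(gly)(phen)2][Co(C2O4)(N3)2(phen)]2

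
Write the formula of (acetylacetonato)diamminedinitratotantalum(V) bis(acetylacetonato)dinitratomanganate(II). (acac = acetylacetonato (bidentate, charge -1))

Cation [Ta…]: ligand charges -3, Ta(V) ⇒ ion charge 2+.
Anion [Mn…]: ligand charges -4, Mn(II) ⇒ ion charge 2−.

[Ta(acac)(NH3)2(NO3)2][Mn(acac)2(NO3)2]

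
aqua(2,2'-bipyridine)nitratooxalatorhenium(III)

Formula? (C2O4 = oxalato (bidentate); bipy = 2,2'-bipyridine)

Ligands: 1 aqua (H2O, neutral), 1 oxalato (C2O4, -2), 1 2,2'-bipyridine (bipy, neutral), 1 nitrato (NO3, -1). Ligand charge sum = -3.
With Re in oxidation state +3, the complex ion is [Re...].

[Re(bipy)(C2O4)(H2O)(NO3)]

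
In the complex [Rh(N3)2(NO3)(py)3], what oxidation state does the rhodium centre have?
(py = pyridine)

+3

No counter-ion: the bracketed complex is neutral.
Ligand charges: 1×NO3 = -1; 2×N3 = -2; 3×py neutral; sum -3.
Rh + (-3) = 0 ⇒ Rh is +3.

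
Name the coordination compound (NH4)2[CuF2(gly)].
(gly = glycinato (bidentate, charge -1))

The 2 ammonium counter-ions carry a total charge of +2, so each complex ion is 2−.
Ligand charges: 1×glycinato (-1 each), 2×fluoro (-1 each); total -3. So Cu + (-3) = 2−, giving Cu = +1.
Ligands are named alphabetically: fluoro before glycinato.
The complex ion is anionic, so copper takes the -ate form cuprate(I).

ammonium difluoro(glycinato)cuprate(I)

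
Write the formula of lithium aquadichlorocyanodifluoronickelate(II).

Li3[NiCl2(CN)F2(H2O)]

Ligands: 1 aqua (H2O, neutral), 1 cyano (CN, -1), 2 fluoro (F, -1), 2 chloro (Cl, -1). Ligand charge sum = -5.
With Ni in oxidation state +2, the complex ion is [Ni...]^3−.
Charge balance with lithium (+1) requires 1 complex ion per 3 lithium.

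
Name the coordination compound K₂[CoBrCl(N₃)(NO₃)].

potassium azidobromochloronitratocobaltate(II)

The 2 potassium counter-ions carry a total charge of +2, so each complex ion is 2−.
Ligand charges: 1×azido (-1 each), 1×nitrato (-1 each), 1×bromo (-1 each), 1×chloro (-1 each); total -4. So Co + (-4) = 2−, giving Co = +2.
Ligands are named alphabetically: azido before bromo before chloro before nitrato.
The complex ion is anionic, so cobalt takes the -ate form cobaltate(II).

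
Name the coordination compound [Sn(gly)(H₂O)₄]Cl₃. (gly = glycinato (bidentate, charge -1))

tetraaqua(glycinato)tin(IV) chloride

The 3 chloride counter-ions carry a total charge of -3, so each complex ion is 3+.
Ligand charges: 1×glycinato (-1 each), 4×aqua (neutral); total -1. So Sn + (-1) = 3+, giving Sn = +4.
Ligands are named alphabetically: aqua before glycinato.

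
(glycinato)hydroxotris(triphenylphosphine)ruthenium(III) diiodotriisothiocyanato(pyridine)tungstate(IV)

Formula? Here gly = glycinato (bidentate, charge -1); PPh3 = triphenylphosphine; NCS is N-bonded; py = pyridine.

Cation [Ru…]: ligand charges -2, Ru(III) ⇒ ion charge 1+.
Anion [W…]: ligand charges -5, W(IV) ⇒ ion charge 1−.
One 1+ cation balances one 1− anion.

[Ru(gly)(OH)(PPh3)3][WI2(NCS)3(py)]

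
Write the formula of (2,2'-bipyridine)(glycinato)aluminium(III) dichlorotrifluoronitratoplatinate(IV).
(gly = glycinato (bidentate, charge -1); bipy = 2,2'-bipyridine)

Cation [Al…]: ligand charges -1, Al(III) ⇒ ion charge 2+.
Anion [Pt…]: ligand charges -6, Pt(IV) ⇒ ion charge 2−.

[Al(bipy)(gly)][PtCl2F3(NO3)]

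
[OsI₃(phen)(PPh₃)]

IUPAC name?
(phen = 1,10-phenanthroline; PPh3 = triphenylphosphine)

There is no counter-ion, so the complex is neutral overall.
Ligand charges: 1×1,10-phenanthroline (neutral), 1×triphenylphosphine (neutral), 3×iodo (-1 each); total -3. So Os + (-3) = 0, giving Os = +3.
Ligands are named alphabetically: iodo before phenanthroline before triphenylphosphine.

triiodo(1,10-phenanthroline)(triphenylphosphine)osmium(III)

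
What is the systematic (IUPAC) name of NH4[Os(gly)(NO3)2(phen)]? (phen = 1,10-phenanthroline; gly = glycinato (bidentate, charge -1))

ammonium (glycinato)dinitrato(1,10-phenanthroline)osmate(II)

The 1 ammonium counter-ion carries a total charge of +1, so each complex ion is 1−.
Ligand charges: 1×1,10-phenanthroline (neutral), 2×nitrato (-1 each), 1×glycinato (-1 each); total -3. So Os + (-3) = 1−, giving Os = +2.
Ligands are named alphabetically: glycinato before nitrato before phenanthroline.
The complex ion is anionic, so osmium takes the -ate form osmate(II).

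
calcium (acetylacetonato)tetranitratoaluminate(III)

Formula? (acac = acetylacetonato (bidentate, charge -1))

Ca[Al(acac)(NO3)4]

Ligands: 4 nitrato (NO3, -1), 1 acetylacetonato (acac, -1). Ligand charge sum = -5.
With Al in oxidation state +3, the complex ion is [Al...]^2−.
Charge balance with calcium (+2) requires 1 complex ion per 1 calcium.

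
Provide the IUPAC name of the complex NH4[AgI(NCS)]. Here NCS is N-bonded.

The 1 ammonium counter-ion carries a total charge of +1, so each complex ion is 1−.
Ligand charges: 1×iodo (-1 each), 1×isothiocyanato (-1 each); total -2. So Ag + (-2) = 1−, giving Ag = +1.
The complex ion is anionic, so silver takes the -ate form argentate(I).

ammonium iodoisothiocyanatoargentate(I)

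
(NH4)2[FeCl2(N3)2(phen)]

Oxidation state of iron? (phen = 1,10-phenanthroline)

+2

2 ammonium outside the brackets (+1 each) → the complex ion is 2−.
Ligand charges: 2×N3 = -2; 1×phen neutral; 2×Cl = -2; sum -4.
Fe + (-4) = 2− ⇒ Fe is +2.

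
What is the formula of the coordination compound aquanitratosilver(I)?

[Ag(H2O)(NO3)]

Ligands: 1 nitrato (NO3, -1), 1 aqua (H2O, neutral). Ligand charge sum = -1.
With Ag in oxidation state +1, the complex ion is [Ag...].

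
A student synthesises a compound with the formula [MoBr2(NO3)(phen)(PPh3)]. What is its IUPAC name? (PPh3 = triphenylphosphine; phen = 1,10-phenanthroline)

dibromonitrato(1,10-phenanthroline)(triphenylphosphine)molybdenum(III)

There is no counter-ion, so the complex is neutral overall.
Ligand charges: 1×nitrato (-1 each), 1×triphenylphosphine (neutral), 2×bromo (-1 each), 1×1,10-phenanthroline (neutral); total -3. So Mo + (-3) = 0, giving Mo = +3.
Ligands are named alphabetically: bromo before nitrato before phenanthroline before triphenylphosphine.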